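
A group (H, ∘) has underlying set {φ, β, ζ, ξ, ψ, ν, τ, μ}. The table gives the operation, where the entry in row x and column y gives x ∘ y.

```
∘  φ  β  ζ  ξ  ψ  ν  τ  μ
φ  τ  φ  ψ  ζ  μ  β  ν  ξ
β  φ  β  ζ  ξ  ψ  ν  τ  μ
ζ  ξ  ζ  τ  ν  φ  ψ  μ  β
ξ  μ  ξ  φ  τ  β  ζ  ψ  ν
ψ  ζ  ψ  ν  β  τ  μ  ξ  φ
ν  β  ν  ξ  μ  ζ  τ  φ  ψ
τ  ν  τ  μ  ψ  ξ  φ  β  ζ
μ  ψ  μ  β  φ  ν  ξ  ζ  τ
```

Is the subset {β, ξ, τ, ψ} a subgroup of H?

Yes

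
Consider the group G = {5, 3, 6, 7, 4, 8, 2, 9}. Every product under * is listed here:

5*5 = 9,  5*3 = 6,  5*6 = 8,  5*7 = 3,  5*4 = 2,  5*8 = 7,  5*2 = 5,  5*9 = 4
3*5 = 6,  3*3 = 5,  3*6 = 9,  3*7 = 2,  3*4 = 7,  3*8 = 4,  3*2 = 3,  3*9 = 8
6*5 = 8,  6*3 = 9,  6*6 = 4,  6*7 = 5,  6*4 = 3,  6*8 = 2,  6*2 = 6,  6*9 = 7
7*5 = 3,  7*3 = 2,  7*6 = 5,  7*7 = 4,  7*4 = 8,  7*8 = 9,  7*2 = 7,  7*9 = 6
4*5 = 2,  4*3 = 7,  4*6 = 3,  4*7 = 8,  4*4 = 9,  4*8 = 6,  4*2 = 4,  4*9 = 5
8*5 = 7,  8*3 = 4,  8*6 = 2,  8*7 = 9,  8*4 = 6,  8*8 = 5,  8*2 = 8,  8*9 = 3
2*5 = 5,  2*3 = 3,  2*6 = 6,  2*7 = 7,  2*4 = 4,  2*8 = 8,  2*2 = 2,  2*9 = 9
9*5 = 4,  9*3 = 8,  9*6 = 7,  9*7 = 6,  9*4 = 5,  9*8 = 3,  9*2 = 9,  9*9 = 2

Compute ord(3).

8

The identity element is 2 (its row matches the header).
3^1 = 3
3^2 = 3*3 = 5
3^3 = 5*3 = 6
3^4 = 6*3 = 9
3^5 = 9*3 = 8
3^6 = 8*3 = 4
3^7 = 4*3 = 7
3^8 = 7*3 = 2
The first power of 3 equal to the identity is 3^8, so ord(3) = 8.
(Structurally, G here is isomorphic to the cyclic group Z_8.)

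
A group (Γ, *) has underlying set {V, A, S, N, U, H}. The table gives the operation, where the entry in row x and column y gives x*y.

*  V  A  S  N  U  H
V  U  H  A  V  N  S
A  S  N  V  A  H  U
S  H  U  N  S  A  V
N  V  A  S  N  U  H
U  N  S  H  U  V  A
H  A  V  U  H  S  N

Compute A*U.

Read row A, column U: A*U = H.

H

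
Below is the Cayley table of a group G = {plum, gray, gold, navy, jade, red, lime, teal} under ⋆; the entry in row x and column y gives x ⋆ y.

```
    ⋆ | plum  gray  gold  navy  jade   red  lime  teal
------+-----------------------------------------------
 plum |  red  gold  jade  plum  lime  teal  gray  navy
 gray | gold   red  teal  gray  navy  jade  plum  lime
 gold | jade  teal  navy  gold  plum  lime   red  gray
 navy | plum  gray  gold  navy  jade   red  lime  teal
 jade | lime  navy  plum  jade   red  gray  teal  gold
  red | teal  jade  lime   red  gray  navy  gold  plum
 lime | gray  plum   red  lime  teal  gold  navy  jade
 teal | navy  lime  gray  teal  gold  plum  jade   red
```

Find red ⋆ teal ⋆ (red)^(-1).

The identity is navy. In row red, the entry navy sits in column red, so red^(-1) = red.
red ⋆ teal = plum
plum ⋆ red = teal
(Structurally, G here is isomorphic to Z_2 x Z_4.)

teal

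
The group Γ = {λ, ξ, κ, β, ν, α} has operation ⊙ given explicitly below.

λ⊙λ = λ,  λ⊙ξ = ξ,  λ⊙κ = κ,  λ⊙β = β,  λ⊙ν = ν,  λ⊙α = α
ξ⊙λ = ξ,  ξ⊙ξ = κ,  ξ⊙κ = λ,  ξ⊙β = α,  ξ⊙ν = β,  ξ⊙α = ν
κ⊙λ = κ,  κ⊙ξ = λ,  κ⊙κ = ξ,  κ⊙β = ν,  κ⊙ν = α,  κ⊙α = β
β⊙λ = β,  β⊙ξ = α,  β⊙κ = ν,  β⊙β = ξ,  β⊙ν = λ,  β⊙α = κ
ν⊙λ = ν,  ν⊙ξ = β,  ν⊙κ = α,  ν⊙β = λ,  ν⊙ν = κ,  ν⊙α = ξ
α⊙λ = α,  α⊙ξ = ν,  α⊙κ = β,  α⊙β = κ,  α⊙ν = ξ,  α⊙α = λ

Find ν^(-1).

First locate the identity: row λ matches the header, so λ is the identity.
Scan row ν for λ: ν ⊙ β = λ. Hence ν^(-1) = β.

β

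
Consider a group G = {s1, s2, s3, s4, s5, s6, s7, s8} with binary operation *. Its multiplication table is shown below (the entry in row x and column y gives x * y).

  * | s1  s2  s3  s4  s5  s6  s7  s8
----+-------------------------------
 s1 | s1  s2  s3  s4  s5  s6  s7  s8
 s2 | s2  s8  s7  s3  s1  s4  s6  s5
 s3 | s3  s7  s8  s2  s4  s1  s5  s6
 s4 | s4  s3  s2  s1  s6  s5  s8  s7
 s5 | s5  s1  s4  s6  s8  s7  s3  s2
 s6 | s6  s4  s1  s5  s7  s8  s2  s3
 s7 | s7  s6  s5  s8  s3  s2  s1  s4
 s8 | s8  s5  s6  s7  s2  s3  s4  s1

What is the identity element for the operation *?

s1

The identity e satisfies e * x = x for all x, so its row in the table reproduces the column headers.
Row s1 reads: s1, s2, s3, s4, s5, s6, s7, s8 — exactly the header order. So s1 is the identity.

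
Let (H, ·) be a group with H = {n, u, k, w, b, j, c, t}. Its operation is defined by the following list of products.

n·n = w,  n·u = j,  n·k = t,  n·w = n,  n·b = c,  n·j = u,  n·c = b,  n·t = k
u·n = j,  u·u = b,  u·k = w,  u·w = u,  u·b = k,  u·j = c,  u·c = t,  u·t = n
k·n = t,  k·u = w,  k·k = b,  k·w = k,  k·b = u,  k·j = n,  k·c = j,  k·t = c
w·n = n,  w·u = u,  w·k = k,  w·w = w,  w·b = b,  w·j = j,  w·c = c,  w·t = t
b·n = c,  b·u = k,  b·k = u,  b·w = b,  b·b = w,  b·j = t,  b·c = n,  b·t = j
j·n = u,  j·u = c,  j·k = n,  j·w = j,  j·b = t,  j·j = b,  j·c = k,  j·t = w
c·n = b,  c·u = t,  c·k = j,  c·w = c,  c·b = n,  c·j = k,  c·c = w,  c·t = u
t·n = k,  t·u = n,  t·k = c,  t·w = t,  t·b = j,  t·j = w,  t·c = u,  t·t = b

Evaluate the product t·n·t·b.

t·n = k
k·t = c
c·b = n

n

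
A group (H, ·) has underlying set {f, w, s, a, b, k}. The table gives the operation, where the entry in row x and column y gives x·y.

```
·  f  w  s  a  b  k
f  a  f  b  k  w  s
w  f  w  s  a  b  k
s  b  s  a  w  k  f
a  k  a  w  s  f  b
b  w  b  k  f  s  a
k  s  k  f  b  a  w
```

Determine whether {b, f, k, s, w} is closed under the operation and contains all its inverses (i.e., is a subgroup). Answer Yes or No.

f·f = a, which is not in {b, f, k, s, w}.
The subset is not closed under ·, so it is not a subgroup.

No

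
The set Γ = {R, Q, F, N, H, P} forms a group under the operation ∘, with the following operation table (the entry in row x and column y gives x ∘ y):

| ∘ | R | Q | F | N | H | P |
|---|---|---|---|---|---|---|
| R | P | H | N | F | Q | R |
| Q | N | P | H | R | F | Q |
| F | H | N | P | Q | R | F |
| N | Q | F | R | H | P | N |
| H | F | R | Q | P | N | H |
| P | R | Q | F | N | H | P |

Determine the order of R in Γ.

The identity element is P (its row matches the header).
R^1 = R
R^2 = R ∘ R = P
The first power of R equal to the identity is R^2, so ord(R) = 2.

2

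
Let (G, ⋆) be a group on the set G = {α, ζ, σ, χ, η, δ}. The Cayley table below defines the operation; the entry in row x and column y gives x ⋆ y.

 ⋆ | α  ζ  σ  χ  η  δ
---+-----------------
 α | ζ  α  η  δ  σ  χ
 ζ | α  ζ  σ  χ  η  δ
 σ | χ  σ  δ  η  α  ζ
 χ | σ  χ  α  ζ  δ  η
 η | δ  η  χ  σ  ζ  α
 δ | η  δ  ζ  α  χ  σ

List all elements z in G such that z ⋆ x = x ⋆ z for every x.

{ζ}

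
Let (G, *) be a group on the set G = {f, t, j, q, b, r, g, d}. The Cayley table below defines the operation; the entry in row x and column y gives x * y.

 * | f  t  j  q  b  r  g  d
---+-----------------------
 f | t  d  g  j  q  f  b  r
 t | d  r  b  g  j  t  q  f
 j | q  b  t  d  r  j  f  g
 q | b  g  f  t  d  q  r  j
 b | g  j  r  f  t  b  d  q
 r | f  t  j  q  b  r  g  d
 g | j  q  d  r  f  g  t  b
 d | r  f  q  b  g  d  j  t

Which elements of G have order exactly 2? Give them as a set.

{t}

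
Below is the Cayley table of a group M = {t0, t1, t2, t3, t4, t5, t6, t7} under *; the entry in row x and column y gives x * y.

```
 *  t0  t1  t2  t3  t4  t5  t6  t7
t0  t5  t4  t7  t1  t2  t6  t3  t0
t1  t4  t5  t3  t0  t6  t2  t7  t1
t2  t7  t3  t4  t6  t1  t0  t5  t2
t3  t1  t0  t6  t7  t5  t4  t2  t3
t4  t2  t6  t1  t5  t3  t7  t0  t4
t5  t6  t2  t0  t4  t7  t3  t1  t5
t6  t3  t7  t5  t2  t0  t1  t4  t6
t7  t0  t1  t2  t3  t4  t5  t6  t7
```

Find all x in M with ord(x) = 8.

{t0, t1, t2, t6}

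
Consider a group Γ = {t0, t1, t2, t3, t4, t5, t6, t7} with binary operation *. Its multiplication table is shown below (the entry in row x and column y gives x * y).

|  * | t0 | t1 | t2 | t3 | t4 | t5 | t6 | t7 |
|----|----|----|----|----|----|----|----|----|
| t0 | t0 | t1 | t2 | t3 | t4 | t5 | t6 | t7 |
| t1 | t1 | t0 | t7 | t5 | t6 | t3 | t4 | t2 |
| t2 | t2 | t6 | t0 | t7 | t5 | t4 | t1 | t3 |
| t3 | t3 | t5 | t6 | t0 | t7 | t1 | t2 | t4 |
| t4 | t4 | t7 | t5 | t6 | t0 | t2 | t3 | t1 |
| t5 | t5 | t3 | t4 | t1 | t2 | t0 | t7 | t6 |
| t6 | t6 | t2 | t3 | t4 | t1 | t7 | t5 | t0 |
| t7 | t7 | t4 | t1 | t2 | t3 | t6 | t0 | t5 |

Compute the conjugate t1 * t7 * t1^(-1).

t6

The identity is t0. In row t1, the entry t0 sits in column t1, so t1^(-1) = t1.
t1 * t7 = t2
t2 * t1 = t6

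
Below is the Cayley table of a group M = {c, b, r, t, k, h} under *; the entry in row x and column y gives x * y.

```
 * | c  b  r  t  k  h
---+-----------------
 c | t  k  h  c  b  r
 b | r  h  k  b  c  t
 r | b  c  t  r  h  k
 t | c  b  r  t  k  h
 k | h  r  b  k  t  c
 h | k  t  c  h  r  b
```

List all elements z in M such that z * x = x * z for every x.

An element z is central iff its row equals its column in the table.
For r: r * b = c ≠ k = b * r, so r ∉ Z.
Checking each element this way leaves Z(M) = {t}.

{t}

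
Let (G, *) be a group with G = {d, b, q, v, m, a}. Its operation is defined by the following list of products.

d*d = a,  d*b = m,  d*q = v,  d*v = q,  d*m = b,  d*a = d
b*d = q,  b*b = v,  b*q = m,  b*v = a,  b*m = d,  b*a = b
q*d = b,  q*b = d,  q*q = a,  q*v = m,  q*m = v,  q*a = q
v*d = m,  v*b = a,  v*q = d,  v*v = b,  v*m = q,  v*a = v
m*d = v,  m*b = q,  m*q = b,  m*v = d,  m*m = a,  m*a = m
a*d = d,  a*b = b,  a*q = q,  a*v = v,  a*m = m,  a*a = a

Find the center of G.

{a}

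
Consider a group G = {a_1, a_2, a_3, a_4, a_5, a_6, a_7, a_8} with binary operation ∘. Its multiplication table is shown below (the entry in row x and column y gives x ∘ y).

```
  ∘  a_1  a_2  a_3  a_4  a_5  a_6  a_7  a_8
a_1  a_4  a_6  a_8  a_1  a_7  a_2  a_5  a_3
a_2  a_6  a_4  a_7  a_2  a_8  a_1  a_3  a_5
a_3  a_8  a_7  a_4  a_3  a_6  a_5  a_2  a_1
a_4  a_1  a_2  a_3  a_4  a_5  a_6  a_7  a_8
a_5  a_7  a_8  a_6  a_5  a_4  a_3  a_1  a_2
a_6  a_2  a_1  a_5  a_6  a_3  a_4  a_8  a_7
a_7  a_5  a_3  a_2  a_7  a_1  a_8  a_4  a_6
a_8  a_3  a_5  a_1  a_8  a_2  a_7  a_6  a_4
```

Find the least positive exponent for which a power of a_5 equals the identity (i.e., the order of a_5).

The identity element is a_4 (its row matches the header).
a_5^1 = a_5
a_5^2 = a_5 ∘ a_5 = a_4
The first power of a_5 equal to the identity is a_5^2, so ord(a_5) = 2.

2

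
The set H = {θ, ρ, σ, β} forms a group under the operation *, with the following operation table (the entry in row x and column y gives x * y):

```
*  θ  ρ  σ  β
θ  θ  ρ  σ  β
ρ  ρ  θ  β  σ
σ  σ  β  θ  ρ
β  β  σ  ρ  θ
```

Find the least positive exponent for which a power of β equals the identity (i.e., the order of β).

The identity element is θ (its row matches the header).
β^1 = β
β^2 = β * β = θ
The first power of β equal to the identity is β^2, so ord(β) = 2.

2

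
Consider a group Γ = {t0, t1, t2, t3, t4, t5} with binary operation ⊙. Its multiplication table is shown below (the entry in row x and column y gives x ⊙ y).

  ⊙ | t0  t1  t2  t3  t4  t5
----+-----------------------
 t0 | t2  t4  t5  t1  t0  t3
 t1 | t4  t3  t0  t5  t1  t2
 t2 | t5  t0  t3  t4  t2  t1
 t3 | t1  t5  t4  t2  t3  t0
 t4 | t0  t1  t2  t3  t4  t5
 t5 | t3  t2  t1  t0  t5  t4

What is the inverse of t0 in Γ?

First locate the identity: row t4 matches the header, so t4 is the identity.
Scan row t0 for t4: t0 ⊙ t1 = t4. Hence t0^(-1) = t1.

t1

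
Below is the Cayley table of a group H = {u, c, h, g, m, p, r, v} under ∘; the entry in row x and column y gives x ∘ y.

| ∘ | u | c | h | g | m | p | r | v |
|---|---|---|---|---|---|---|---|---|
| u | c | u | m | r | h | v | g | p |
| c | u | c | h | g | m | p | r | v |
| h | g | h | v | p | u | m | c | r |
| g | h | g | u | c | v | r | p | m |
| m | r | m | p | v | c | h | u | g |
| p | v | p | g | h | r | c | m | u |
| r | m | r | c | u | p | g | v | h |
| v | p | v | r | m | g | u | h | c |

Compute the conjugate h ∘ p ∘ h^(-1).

u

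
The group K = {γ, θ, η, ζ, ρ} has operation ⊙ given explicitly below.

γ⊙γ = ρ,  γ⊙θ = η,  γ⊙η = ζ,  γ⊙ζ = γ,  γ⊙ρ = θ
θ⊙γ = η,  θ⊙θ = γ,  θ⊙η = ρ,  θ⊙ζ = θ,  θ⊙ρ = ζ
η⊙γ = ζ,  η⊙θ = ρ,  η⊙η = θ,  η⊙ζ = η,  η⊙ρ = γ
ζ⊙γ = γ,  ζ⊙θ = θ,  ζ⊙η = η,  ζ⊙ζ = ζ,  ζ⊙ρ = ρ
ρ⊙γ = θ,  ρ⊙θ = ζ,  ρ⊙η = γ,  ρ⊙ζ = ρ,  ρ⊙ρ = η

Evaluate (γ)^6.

γ^1 = γ
γ^2 = γ ⊙ γ = ρ
γ^3 = ρ ⊙ γ = θ
γ^4 = θ ⊙ γ = η
γ^5 = η ⊙ γ = ζ
γ^6 = ζ ⊙ γ = γ
(Structurally, K here is isomorphic to the cyclic group Z_5.)

γ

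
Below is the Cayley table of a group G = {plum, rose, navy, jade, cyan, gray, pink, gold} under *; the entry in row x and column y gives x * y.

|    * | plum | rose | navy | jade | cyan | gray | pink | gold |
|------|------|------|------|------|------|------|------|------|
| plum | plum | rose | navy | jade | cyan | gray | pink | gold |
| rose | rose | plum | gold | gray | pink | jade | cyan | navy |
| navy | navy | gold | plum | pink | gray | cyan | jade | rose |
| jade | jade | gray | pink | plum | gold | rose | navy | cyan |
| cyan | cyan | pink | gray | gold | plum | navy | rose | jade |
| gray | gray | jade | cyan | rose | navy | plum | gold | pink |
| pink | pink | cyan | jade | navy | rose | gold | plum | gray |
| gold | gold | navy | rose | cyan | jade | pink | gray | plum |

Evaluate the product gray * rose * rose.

gray * rose = jade
jade * rose = gray

gray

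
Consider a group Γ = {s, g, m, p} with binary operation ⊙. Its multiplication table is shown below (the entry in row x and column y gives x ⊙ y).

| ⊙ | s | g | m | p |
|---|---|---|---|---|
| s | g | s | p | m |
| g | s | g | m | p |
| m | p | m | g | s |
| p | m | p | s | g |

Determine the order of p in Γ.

The identity element is g (its row matches the header).
p^1 = p
p^2 = p ⊙ p = g
The first power of p equal to the identity is p^2, so ord(p) = 2.

2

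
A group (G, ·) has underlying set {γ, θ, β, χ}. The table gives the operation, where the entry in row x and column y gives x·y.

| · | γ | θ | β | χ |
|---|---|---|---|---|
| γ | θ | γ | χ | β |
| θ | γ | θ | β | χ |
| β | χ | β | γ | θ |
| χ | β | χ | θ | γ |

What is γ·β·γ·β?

γ

γ·β = χ
χ·γ = β
β·β = γ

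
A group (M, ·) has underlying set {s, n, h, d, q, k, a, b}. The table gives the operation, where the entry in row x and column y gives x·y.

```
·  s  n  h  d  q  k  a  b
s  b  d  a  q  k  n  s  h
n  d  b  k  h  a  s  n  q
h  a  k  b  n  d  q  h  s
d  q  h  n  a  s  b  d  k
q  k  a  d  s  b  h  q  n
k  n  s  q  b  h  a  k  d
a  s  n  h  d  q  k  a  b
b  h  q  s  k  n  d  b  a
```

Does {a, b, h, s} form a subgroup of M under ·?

{a, b, h, s} contains the identity a.
Checking products: every product of two elements of {a, b, h, s} (read from the table) lies in {a, b, h, s}, so the set is closed.
In a finite group, a nonempty closed subset is a subgroup. So {a, b, h, s} ≤ M.

Yes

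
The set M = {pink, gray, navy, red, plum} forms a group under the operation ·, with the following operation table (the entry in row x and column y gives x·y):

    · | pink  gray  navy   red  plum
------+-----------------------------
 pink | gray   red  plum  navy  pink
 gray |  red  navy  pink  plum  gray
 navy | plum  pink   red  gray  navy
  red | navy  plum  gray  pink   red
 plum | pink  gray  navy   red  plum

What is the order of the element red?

The identity element is plum (its row matches the header).
red^1 = red
red^2 = red·red = pink
red^3 = pink·red = navy
red^4 = navy·red = gray
red^5 = gray·red = plum
The first power of red equal to the identity is red^5, so ord(red) = 5.
(Structurally, M here is isomorphic to the cyclic group Z_5.)

5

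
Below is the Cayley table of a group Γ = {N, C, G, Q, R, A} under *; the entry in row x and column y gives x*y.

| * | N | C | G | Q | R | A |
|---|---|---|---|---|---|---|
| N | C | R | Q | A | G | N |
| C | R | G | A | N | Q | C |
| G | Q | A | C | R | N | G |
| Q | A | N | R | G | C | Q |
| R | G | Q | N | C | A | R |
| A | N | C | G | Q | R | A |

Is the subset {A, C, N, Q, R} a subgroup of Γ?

No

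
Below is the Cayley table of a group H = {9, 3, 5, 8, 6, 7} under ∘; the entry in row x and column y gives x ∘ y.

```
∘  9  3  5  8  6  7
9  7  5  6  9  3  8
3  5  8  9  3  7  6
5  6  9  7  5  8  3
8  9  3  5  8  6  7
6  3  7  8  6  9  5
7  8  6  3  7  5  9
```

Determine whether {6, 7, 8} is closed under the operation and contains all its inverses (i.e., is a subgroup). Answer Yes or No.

7 ∘ 7 = 9, which is not in {6, 7, 8}.
The subset is not closed under ∘, so it is not a subgroup.

No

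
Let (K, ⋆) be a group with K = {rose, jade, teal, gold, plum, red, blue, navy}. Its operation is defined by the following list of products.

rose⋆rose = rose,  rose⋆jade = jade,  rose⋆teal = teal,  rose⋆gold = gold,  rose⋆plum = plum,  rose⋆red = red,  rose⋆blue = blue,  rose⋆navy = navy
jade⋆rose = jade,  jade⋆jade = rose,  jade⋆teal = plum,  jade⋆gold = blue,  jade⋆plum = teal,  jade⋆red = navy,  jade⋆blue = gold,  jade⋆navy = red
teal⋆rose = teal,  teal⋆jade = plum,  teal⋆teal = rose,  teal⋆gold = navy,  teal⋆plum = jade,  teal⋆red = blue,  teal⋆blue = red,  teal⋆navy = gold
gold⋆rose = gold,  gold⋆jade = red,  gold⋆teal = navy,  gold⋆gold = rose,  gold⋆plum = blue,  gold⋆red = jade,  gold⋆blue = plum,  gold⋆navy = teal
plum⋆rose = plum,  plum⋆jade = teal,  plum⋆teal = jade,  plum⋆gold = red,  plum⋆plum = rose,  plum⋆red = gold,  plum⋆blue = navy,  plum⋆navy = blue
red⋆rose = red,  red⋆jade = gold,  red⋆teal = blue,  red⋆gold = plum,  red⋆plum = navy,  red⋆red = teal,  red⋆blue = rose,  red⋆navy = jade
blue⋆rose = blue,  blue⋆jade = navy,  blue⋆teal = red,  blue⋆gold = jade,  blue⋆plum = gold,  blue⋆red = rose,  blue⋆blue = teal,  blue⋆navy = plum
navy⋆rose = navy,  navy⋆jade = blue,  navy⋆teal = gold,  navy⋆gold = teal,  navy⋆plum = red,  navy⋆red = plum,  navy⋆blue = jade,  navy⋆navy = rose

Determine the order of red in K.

4

The identity element is rose (its row matches the header).
red^1 = red
red^2 = red ⋆ red = teal
red^3 = teal ⋆ red = blue
red^4 = blue ⋆ red = rose
The first power of red equal to the identity is red^4, so ord(red) = 4.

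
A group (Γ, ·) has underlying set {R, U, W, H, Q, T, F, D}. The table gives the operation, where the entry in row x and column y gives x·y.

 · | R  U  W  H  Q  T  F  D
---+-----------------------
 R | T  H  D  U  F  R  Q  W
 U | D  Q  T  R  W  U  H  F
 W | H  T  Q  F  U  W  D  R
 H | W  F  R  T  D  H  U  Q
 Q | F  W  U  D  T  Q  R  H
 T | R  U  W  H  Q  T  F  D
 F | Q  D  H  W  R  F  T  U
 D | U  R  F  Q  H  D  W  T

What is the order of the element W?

4

The identity element is T (its row matches the header).
W^1 = W
W^2 = W·W = Q
W^3 = Q·W = U
W^4 = U·W = T
The first power of W equal to the identity is W^4, so ord(W) = 4.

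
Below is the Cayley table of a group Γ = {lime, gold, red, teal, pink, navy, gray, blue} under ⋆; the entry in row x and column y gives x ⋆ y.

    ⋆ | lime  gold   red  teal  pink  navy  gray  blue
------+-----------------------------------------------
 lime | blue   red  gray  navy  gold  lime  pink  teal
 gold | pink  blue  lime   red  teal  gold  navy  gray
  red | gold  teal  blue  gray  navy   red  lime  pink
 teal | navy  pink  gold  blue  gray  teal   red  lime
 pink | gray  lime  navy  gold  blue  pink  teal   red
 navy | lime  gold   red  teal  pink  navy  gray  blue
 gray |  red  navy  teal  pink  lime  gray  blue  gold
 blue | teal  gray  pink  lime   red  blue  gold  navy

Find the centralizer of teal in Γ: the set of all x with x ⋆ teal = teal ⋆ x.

Compare row teal with column teal entry by entry.
blue ⋆ teal = lime = teal ⋆ blue, so blue commutes with teal.
gray ⋆ teal = pink but teal ⋆ gray = red, so gray does not.
Collecting the elements that commute with teal: C(teal) = {blue, lime, navy, teal}.

{blue, lime, navy, teal}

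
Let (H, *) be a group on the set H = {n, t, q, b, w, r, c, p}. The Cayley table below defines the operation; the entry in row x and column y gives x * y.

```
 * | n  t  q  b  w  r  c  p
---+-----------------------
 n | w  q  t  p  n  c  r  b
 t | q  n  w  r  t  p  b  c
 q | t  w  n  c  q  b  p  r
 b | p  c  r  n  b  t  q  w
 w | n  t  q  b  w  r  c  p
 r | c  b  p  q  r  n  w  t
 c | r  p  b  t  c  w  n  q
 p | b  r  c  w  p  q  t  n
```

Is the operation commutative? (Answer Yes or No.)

No

r * p = t but p * r = q.
Since r and p do not commute, H is not abelian.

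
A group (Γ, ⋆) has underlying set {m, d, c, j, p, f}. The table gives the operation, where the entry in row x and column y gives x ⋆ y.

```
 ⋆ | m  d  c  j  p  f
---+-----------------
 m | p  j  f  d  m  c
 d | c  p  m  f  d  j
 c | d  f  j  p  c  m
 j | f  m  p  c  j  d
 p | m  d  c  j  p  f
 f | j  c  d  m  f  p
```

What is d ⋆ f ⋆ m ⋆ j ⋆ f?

c

d ⋆ f = j
j ⋆ m = f
f ⋆ j = m
m ⋆ f = c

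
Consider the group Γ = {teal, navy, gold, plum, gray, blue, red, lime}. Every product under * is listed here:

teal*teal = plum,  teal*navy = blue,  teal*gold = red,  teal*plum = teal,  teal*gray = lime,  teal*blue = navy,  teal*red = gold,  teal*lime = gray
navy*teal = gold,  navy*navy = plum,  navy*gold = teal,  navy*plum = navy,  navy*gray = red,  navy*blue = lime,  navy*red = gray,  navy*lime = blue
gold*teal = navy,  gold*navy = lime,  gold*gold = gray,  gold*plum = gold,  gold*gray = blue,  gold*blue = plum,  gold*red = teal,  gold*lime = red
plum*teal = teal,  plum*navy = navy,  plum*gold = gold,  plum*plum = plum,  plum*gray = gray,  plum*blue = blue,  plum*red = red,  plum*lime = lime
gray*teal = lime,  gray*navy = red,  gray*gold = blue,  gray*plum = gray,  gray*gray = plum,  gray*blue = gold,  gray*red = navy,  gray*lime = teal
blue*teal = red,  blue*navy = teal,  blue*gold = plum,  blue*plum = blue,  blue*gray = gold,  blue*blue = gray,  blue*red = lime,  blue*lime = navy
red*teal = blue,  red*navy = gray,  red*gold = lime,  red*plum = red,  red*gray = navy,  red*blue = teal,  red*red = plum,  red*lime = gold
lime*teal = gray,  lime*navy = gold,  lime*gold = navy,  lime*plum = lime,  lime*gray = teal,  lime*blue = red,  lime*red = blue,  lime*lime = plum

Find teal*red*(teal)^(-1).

navy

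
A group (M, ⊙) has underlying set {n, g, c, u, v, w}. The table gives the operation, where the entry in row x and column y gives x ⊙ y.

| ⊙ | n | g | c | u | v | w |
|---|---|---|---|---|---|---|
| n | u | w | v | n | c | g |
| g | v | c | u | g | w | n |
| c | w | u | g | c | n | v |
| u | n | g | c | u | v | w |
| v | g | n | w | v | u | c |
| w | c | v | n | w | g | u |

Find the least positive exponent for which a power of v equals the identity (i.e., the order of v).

The identity element is u (its row matches the header).
v^1 = v
v^2 = v ⊙ v = u
The first power of v equal to the identity is v^2, so ord(v) = 2.

2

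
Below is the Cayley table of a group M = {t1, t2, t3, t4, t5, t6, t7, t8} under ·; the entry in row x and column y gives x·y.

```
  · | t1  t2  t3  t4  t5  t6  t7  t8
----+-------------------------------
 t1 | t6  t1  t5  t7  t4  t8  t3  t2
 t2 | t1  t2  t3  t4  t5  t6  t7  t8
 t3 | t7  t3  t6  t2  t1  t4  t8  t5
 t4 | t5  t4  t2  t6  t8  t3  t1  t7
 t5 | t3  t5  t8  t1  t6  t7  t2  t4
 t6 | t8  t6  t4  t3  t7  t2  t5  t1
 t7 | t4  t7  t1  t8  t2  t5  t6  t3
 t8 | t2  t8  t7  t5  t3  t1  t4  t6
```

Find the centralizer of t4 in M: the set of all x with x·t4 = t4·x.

Compare row t4 with column t4 entry by entry.
t3·t4 = t2 = t4·t3, so t3 commutes with t4.
t8·t4 = t5 but t4·t8 = t7, so t8 does not.
Collecting the elements that commute with t4: C(t4) = {t2, t3, t4, t6}.

{t2, t3, t4, t6}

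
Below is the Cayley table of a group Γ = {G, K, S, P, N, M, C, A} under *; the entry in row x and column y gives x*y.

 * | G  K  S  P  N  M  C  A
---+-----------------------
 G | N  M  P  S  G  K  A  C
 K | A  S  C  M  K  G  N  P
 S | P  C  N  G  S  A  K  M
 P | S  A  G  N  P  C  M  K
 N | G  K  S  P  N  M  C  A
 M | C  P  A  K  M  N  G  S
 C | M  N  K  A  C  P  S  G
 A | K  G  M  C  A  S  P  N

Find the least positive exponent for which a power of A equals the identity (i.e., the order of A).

2

The identity element is N (its row matches the header).
A^1 = A
A^2 = A*A = N
The first power of A equal to the identity is A^2, so ord(A) = 2.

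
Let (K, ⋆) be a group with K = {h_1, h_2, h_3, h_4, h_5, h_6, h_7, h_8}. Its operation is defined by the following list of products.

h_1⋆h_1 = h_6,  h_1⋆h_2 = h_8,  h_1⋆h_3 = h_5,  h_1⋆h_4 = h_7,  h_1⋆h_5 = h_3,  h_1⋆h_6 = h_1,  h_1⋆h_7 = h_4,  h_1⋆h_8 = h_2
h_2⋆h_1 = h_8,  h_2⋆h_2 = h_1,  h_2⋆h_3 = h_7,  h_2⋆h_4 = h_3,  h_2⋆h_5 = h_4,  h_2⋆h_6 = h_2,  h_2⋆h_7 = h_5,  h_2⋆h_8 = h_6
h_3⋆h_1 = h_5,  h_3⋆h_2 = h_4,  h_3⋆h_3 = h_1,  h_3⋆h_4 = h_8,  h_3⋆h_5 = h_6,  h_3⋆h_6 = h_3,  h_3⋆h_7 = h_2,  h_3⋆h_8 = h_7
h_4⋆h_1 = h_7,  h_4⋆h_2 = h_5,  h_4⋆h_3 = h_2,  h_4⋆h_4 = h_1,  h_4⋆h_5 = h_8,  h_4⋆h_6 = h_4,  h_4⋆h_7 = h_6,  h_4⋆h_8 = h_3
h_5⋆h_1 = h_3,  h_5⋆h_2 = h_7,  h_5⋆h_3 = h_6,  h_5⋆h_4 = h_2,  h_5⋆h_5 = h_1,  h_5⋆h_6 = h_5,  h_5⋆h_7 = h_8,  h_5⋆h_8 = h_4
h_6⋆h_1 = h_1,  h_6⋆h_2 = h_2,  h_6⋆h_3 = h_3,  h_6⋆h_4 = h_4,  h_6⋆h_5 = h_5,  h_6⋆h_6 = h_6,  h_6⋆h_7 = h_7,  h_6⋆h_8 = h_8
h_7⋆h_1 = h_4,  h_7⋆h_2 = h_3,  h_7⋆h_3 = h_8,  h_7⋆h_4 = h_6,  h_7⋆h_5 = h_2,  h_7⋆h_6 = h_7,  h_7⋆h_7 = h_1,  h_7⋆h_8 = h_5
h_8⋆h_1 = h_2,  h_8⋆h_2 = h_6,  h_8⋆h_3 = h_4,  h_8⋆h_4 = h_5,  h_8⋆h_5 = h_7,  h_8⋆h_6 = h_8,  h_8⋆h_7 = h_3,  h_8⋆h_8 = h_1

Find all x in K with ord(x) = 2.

Identity is h_6. Compute the order of each non-identity element by repeated multiplication:
  h_1: h_1 → h_6  (order 2)
  h_2: h_2 → h_1 → h_8 → h_6  (order 4)
  h_3: h_3 → h_1 → h_5 → h_6  (order 4)
  h_4: h_4 → h_1 → h_7 → h_6  (order 4)
  h_5: h_5 → h_1 → h_3 → h_6  (order 4)
  h_7: h_7 → h_1 → h_4 → h_6  (order 4)
  h_8: h_8 → h_1 → h_2 → h_6  (order 4)
Elements of order 2: {h_1}.
(Structurally, K here is isomorphic to the quaternion group Q_8.)

{h_1}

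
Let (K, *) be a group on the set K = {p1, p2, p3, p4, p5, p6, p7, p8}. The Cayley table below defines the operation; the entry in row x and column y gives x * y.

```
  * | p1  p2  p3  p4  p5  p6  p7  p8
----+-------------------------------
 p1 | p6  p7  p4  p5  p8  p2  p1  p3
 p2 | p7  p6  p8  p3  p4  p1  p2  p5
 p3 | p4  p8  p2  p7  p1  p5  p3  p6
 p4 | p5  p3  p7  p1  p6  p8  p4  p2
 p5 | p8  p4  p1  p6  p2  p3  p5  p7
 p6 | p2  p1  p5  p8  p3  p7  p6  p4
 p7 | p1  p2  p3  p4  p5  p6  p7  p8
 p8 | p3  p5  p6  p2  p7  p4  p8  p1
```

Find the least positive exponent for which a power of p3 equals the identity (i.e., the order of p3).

8

The identity element is p7 (its row matches the header).
p3^1 = p3
p3^2 = p3 * p3 = p2
p3^3 = p2 * p3 = p8
p3^4 = p8 * p3 = p6
p3^5 = p6 * p3 = p5
p3^6 = p5 * p3 = p1
p3^7 = p1 * p3 = p4
p3^8 = p4 * p3 = p7
The first power of p3 equal to the identity is p3^8, so ord(p3) = 8.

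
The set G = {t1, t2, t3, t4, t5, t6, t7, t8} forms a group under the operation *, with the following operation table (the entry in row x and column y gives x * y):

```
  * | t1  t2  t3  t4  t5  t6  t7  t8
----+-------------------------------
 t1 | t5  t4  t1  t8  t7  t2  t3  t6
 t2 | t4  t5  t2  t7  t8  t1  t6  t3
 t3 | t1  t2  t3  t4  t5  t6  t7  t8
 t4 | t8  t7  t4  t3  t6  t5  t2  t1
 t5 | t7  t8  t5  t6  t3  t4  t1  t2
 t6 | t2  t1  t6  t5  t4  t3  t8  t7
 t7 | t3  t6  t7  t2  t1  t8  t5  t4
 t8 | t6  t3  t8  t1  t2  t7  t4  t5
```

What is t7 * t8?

Read row t7, column t8: t7 * t8 = t4.
(Structurally, G here is isomorphic to Z_2 x Z_4.)

t4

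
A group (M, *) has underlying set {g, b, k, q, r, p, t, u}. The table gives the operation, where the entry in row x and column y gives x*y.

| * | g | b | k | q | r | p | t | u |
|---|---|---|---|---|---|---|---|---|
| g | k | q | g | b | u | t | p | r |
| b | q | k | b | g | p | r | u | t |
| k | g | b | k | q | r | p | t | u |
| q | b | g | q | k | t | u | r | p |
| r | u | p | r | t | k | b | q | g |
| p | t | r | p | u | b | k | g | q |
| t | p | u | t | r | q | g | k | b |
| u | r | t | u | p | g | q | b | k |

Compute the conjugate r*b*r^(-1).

The identity is k. In row r, the entry k sits in column r, so r^(-1) = r.
r*b = p
p*r = b
(Structurally, M here is isomorphic to the elementary abelian group (Z_2)^3.)

b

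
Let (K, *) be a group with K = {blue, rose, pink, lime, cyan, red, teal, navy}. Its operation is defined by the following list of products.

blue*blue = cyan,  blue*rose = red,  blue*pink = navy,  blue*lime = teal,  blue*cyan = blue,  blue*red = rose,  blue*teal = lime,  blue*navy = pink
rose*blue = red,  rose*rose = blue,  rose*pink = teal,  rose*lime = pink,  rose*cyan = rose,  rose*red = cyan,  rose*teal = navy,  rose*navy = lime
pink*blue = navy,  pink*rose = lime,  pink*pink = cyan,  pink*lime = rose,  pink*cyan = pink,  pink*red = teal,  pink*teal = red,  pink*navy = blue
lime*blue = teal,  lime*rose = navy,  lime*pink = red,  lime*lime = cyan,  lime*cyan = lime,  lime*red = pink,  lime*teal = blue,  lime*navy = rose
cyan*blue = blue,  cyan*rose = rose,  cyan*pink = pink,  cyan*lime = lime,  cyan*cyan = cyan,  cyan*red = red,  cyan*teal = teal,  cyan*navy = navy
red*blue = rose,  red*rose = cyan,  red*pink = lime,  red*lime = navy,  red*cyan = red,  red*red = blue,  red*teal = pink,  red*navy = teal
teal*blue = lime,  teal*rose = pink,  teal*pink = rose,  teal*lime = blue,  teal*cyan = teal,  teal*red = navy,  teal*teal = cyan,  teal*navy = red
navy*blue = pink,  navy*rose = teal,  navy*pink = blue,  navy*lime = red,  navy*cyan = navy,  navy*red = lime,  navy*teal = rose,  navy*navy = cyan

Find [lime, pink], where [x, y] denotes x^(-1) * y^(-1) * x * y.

Identity is cyan; from the table lime^(-1) = lime and pink^(-1) = pink.
lime * pink = red
red * lime = navy
navy * pink = blue
(Structurally, K here is isomorphic to the dihedral group D_4.)

blue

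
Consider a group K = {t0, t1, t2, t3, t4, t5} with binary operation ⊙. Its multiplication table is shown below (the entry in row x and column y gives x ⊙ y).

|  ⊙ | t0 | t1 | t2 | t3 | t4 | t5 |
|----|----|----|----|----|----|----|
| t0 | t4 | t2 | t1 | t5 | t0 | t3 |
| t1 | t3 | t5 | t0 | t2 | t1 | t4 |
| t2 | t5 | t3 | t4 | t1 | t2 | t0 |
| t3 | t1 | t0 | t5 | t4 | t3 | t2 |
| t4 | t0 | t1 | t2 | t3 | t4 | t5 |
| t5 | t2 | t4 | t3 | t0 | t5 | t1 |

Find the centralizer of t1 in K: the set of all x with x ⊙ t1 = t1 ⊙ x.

Compare row t1 with column t1 entry by entry.
t5 ⊙ t1 = t4 = t1 ⊙ t5, so t5 commutes with t1.
t3 ⊙ t1 = t0 but t1 ⊙ t3 = t2, so t3 does not.
Collecting the elements that commute with t1: C(t1) = {t1, t4, t5}.

{t1, t4, t5}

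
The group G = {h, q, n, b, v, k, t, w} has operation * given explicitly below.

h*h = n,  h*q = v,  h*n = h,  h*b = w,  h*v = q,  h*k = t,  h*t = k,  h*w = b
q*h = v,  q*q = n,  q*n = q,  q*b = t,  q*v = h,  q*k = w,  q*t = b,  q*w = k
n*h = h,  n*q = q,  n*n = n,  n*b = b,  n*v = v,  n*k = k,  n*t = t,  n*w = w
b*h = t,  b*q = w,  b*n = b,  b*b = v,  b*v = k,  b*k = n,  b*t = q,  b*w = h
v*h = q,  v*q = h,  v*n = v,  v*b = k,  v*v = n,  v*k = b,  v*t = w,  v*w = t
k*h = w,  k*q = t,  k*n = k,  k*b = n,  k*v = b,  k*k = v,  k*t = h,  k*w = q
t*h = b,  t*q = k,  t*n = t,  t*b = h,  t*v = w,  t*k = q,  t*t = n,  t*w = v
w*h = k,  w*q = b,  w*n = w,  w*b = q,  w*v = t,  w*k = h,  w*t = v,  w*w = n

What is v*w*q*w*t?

b

v*w = t
t*q = k
k*w = q
q*t = b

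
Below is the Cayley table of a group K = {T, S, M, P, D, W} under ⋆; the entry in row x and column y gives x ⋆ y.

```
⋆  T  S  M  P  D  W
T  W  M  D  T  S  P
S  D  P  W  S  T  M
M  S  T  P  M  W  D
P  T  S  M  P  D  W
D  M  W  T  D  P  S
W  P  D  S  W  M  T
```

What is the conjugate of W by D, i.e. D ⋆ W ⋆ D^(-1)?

The identity is P. In row D, the entry P sits in column D, so D^(-1) = D.
D ⋆ W = S
S ⋆ D = T

T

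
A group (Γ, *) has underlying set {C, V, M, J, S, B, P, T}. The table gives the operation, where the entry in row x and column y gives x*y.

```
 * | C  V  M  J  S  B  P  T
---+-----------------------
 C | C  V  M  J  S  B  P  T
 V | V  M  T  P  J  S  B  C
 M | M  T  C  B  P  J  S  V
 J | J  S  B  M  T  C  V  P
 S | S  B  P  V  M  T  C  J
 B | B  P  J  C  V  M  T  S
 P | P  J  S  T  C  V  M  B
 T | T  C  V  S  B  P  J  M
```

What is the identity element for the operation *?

C

The identity e satisfies e*x = x for all x, so its row in the table reproduces the column headers.
Row C reads: C, V, M, J, S, B, P, T — exactly the header order. So C is the identity.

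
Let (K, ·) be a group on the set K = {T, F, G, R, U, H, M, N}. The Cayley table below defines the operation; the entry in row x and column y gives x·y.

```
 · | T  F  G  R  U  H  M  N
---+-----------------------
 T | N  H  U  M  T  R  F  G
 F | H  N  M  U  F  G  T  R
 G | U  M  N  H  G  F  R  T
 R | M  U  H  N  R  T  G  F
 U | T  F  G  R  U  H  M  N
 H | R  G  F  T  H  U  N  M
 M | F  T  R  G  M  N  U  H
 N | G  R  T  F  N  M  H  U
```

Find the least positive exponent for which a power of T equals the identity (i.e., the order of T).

The identity element is U (its row matches the header).
T^1 = T
T^2 = T·T = N
T^3 = N·T = G
T^4 = G·T = U
The first power of T equal to the identity is T^4, so ord(T) = 4.
(Structurally, K here is isomorphic to Z_2 x Z_4.)

4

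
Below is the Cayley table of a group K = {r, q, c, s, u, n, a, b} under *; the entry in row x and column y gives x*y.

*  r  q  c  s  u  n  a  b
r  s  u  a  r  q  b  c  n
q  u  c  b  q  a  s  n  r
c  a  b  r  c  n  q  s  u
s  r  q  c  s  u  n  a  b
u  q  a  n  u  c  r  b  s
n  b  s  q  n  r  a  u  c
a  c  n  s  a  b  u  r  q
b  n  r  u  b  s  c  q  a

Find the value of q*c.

b

Read row q, column c: q*c = b.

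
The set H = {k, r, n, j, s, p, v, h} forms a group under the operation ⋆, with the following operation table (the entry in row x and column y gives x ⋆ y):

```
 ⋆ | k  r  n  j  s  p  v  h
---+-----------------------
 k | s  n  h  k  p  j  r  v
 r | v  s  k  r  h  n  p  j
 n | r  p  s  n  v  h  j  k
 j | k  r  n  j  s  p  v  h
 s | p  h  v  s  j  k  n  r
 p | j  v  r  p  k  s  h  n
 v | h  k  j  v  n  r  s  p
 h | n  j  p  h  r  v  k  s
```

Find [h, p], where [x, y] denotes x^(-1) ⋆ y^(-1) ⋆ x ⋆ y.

Identity is j; from the table h^(-1) = r and p^(-1) = k.
r ⋆ k = v
v ⋆ h = p
p ⋆ p = s
(Structurally, H here is isomorphic to the quaternion group Q_8.)

s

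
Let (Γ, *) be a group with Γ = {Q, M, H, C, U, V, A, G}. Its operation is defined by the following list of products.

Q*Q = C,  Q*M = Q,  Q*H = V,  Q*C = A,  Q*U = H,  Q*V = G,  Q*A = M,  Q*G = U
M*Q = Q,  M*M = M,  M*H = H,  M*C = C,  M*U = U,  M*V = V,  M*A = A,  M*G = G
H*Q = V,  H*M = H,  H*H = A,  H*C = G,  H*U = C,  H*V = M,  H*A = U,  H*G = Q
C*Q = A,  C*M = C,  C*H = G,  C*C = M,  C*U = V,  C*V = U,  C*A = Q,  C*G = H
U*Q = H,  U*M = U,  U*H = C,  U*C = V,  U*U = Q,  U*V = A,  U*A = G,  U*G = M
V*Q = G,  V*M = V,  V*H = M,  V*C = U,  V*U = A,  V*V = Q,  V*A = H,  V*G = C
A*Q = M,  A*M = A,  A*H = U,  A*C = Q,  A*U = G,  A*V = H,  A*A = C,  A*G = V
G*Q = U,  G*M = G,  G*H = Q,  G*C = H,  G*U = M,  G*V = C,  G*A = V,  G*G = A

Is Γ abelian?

Check whether the table is symmetric across its main diagonal.
Every entry (row x, col y) equals the entry (row y, col x), so Γ is abelian.

Yes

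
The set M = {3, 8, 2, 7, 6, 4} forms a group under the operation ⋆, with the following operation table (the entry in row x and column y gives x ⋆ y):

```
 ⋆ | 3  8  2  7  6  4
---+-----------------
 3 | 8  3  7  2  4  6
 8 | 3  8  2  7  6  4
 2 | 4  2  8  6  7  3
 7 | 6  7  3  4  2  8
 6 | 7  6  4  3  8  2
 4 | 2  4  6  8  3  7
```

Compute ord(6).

The identity element is 8 (its row matches the header).
6^1 = 6
6^2 = 6 ⋆ 6 = 8
The first power of 6 equal to the identity is 6^2, so ord(6) = 2.

2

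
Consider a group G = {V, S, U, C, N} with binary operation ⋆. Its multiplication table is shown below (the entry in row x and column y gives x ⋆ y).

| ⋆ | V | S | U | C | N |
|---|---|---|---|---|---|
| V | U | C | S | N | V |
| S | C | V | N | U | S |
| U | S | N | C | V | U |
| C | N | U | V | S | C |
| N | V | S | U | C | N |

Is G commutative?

Check whether the table is symmetric across its main diagonal.
Every entry (row x, col y) equals the entry (row y, col x), so G is abelian.

Yes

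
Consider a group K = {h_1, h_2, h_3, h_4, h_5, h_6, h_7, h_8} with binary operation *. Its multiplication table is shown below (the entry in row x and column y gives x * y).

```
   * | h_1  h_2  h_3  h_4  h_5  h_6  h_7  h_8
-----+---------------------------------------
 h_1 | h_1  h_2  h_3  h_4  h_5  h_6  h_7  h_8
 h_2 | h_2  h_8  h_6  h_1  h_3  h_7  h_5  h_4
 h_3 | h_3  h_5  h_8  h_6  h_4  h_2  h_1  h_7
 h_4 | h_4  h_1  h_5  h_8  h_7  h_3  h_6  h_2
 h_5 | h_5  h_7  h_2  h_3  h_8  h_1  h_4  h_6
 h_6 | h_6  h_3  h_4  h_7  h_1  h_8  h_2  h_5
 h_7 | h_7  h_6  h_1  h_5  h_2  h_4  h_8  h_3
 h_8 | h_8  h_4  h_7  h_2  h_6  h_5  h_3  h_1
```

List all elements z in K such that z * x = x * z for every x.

{h_1, h_8}

An element z is central iff its row equals its column in the table.
For h_7: h_7 * h_2 = h_6 ≠ h_5 = h_2 * h_7, so h_7 ∉ Z.
Checking each element this way leaves Z(K) = {h_1, h_8}.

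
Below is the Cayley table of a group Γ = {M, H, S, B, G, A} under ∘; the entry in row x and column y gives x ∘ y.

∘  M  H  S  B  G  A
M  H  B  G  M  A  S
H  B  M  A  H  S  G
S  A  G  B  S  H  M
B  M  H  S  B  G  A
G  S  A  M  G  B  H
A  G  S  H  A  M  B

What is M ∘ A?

S

Read row M, column A: M ∘ A = S.
(Structurally, Γ here is isomorphic to the symmetric group S_3.)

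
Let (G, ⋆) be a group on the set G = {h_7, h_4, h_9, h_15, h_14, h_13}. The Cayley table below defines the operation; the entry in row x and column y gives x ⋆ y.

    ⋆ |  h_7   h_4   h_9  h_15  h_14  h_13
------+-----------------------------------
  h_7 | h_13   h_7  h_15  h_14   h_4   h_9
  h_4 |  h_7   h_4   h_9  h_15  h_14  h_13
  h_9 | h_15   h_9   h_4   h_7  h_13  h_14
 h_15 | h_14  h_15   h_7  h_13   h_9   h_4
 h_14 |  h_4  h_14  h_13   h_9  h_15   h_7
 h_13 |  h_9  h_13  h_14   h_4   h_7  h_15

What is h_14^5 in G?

h_7

h_14^1 = h_14
h_14^2 = h_14 ⋆ h_14 = h_15
h_14^3 = h_15 ⋆ h_14 = h_9
h_14^4 = h_9 ⋆ h_14 = h_13
h_14^5 = h_13 ⋆ h_14 = h_7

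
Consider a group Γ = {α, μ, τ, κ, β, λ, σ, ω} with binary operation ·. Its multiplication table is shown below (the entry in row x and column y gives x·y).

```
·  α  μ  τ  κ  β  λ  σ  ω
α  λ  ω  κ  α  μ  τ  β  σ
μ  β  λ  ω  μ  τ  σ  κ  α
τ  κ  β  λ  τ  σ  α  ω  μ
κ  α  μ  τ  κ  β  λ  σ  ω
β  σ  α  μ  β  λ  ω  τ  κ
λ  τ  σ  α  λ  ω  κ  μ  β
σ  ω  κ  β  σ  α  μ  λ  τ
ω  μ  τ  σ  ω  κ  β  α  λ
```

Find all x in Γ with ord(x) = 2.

Identity is κ. Compute the order of each non-identity element by repeated multiplication:
  α: α → λ → τ → κ  (order 4)
  μ: μ → λ → σ → κ  (order 4)
  τ: τ → λ → α → κ  (order 4)
  β: β → λ → ω → κ  (order 4)
  λ: λ → κ  (order 2)
  σ: σ → λ → μ → κ  (order 4)
  ω: ω → λ → β → κ  (order 4)
Elements of order 2: {λ}.

{λ}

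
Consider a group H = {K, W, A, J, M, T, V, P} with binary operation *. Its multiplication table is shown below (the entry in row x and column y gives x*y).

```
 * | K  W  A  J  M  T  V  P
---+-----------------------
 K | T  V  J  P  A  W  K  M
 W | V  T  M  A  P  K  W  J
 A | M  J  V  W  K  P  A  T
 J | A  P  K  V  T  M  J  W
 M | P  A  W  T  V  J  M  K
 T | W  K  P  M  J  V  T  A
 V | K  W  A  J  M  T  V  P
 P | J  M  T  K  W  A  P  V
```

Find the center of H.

An element z is central iff its row equals its column in the table.
For W: W*M = P ≠ A = M*W, so W ∉ Z.
Checking each element this way leaves Z(H) = {T, V}.

{T, V}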